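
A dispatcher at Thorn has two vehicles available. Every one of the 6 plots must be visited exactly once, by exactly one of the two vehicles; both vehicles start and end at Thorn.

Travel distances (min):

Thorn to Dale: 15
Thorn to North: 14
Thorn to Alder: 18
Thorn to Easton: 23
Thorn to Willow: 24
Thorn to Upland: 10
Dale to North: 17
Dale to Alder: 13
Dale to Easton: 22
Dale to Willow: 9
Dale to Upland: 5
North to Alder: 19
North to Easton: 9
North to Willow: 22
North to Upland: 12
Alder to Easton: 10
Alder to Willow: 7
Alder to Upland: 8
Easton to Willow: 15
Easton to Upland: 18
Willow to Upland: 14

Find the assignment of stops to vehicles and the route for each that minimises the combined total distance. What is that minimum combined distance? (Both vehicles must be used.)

Minimum combined distance: 84 min.

Check every non-empty split of the stops between the two vehicles; for each half take its own optimal tour:
  {Dale} + {North, Alder, Easton, Willow, Upland}: 30 + 63 = 93
  {North} + {Dale, Alder, Easton, Willow, Upland}: 28 + 64 = 92
  {Dale, North} + {Alder, Easton, Willow, Upland}: 46 + 63 = 109
  {Alder} + {Dale, North, Easton, Willow, Upland}: 36 + 62 = 98
  {Dale, Alder} + {North, Easton, Willow, Upland}: 46 + 62 = 108
  {North, Alder} + {Dale, Easton, Willow, Upland}: 51 + 62 = 113
  … (31 splits in total)
  {Dale, North, Alder, Easton, Willow} + {Upland}: 64 + 20 = 84  ← best
Best: vehicle 1 Thorn → Dale → Willow → Alder → Easton → North → Thorn = 64; vehicle 2 Thorn → Upland → Thorn = 20; combined 84.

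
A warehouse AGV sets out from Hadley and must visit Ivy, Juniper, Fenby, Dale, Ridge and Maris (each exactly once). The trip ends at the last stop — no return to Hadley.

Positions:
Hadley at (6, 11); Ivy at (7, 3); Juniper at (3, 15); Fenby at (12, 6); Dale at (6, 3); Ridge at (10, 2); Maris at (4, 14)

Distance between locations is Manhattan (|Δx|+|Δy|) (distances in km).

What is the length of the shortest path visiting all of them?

33 km — the minimum one-way total.

There are 6! = 720 possible orderings.
Hadley→Ivy→Juniper→Fenby→Dale→Ridge→Maris: 9+16+18+9+5+18 = 75
Hadley→Ivy→Juniper→Fenby→Dale→Maris→Ridge: 9+16+18+9+13+18 = 83
Hadley→Ivy→Juniper→Fenby→Ridge→Dale→Maris: 9+16+18+6+5+13 = 67
Hadley→Ivy→Juniper→Fenby→Ridge→Maris→Dale: 9+16+18+6+18+13 = 80
Hadley→Ivy→Juniper→Fenby→Maris→Dale→Ridge: 9+16+18+16+13+5 = 77
Hadley→Ivy→Juniper→Fenby→Maris→Ridge→Dale: 9+16+18+16+18+5 = 82
Hadley→Ivy→Juniper→Dale→Fenby→Ridge→Maris: 9+16+15+9+6+18 = 73
Hadley→Ivy→Juniper→Dale→Fenby→Maris→Ridge: 9+16+15+9+16+18 = 83
… (712 more)
Hadley→Juniper→Maris→Dale→Ivy→Ridge→Fenby: 7+2+13+1+4+6 = 33  ← best
The minimum is 33.
One shortest path: Hadley → Juniper → Maris → Dale → Ivy → Ridge → Fenby.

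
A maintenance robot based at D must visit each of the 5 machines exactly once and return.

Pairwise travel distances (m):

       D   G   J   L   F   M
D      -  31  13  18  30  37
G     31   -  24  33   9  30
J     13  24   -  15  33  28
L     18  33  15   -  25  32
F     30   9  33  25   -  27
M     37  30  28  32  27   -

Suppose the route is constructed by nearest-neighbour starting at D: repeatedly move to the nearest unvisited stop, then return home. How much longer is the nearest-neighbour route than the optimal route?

D: J=13, L=18, F=30, G=31, M=37 ⇒ J
J: L=15, G=24, M=28, F=33 ⇒ L
L: F=25, M=32, G=33 ⇒ F
F: G=9, M=27 ⇒ G
G: M=30 ⇒ M
NN route D → J → L → F → G → M → D costs 129.
Optimal: D → J → G → F → M → L → D costs 123 (by enumerating all 60 distinct tours).
Excess = 129 − 123 = 6.

The nearest-neighbour route is 6 m longer than optimal.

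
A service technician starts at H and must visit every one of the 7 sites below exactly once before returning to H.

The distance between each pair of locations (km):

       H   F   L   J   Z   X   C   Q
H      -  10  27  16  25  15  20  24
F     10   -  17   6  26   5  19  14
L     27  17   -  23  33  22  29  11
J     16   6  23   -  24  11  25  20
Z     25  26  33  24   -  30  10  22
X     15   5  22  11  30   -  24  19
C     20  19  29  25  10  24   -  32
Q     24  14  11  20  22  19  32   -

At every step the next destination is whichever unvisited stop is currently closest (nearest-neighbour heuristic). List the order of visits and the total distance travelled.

From H: distances to unvisited — F=10, X=15, J=16, C=20, Q=24, Z=25, L=27. Nearest is F (10).
From F: distances to unvisited — X=5, J=6, Q=14, L=17, C=19, Z=26. Nearest is X (5).
From X: distances to unvisited — J=11, Q=19, L=22, C=24, Z=30. Nearest is J (11).
From J: distances to unvisited — Q=20, L=23, Z=24, C=25. Nearest is Q (20).
From Q: distances to unvisited — L=11, Z=22, C=32. Nearest is L (11).
From L: distances to unvisited — C=29, Z=33. Nearest is C (29).
From C: distances to unvisited — Z=10. Nearest is Z (10).
Return Z→H: 25.
Total = 10 + 5 + 11 + 20 + 11 + 29 + 10 + 25 = 121.

Total distance 121 km via the nearest-neighbour route H → F → X → J → Q → L → C → Z → H.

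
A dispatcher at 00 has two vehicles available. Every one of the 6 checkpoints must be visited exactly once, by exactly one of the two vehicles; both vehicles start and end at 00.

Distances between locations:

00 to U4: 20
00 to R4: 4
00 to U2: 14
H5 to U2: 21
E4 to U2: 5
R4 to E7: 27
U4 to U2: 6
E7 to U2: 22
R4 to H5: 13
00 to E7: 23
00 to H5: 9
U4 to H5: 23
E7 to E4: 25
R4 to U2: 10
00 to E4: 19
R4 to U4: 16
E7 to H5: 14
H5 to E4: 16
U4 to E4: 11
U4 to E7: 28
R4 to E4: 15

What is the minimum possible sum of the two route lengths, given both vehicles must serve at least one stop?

There are 2^5 − 1 = 31 ways to divide the 6 stops into two non-empty groups. For each, the best each vehicle can do is its own shortest tour through its group:
  {R4} + {U4, E7, H5, E4, U2}: 8 + 79 = 87
  {U4} + {R4, E7, H5, E4, U2}: 40 + 67 = 107
  {R4, U4} + {E7, H5, E4, U2}: 40 + 67 = 107
  {E7} + {R4, U4, H5, E4, U2}: 46 + 56 = 102
  {R4, E7} + {U4, H5, E4, U2}: 54 + 56 = 110
  {U4, E7} + {R4, H5, E4, U2}: 71 + 44 = 115
  … (31 splits in total)
Best: vehicle 1 00 → R4 → 00 = 8; vehicle 2 00 → U4 → U2 → E4 → E7 → H5 → 00 = 79; combined 87.

87 — the smallest possible combined total.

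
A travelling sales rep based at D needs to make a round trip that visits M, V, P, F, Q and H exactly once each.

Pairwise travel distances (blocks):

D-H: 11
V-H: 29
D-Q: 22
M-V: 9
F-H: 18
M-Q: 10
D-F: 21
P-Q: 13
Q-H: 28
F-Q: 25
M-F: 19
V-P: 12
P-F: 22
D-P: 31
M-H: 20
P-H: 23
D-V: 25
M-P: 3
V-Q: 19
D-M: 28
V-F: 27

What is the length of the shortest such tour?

With 6 stops there are 6!/2 = 360 distinct round trips (a route and its reverse cost the same).
D → M → V → P → F → Q → H → D: 28+9+12+22+25+28+11 = 135
D → M → V → P → F → H → Q → D: 28+9+12+22+18+28+22 = 139
D → M → V → P → Q → F → H → D: 28+9+12+13+25+18+11 = 116
D → M → V → P → Q → H → F → D: 28+9+12+13+28+18+21 = 129
D → M → V → P → H → F → Q → D: 28+9+12+23+18+25+22 = 137
D → M → V → P → H → Q → F → D: 28+9+12+23+28+25+21 = 146
D → M → V → F → P → Q → H → D: 28+9+27+22+13+28+11 = 138
D → M → V → F → P → H → Q → D: 28+9+27+22+23+28+22 = 159
… (352 more)
D → Q → M → P → V → F → H → D: 22+10+3+12+27+18+11 = 103  ← best
The minimum is 103.
One optimal route: D → Q → M → P → V → F → H → D (or its reverse).

103 blocks — the shortest possible round trip.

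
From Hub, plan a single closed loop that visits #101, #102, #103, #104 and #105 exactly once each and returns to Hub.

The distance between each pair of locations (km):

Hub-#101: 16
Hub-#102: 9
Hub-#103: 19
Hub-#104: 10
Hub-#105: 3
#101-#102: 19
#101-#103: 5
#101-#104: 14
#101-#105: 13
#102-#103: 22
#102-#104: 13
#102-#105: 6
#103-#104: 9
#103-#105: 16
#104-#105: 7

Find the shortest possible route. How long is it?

With 5 stops there are 5!/2 = 60 distinct round trips (a route and its reverse cost the same).
Hub → #101 → #102 → #103 → #104 → #105 → Hub: 16+19+22+9+7+3 = 76
Hub → #101 → #102 → #103 → #105 → #104 → Hub: 16+19+22+16+7+10 = 90
Hub → #101 → #102 → #104 → #103 → #105 → Hub: 16+19+13+9+16+3 = 76
Hub → #101 → #102 → #104 → #105 → #103 → Hub: 16+19+13+7+16+19 = 90
Hub → #101 → #102 → #105 → #103 → #104 → Hub: 16+19+6+16+9+10 = 76
Hub → #101 → #102 → #105 → #104 → #103 → Hub: 16+19+6+7+9+19 = 76
Hub → #101 → #103 → #102 → #104 → #105 → Hub: 16+5+22+13+7+3 = 66
Hub → #101 → #103 → #102 → #105 → #104 → Hub: 16+5+22+6+7+10 = 66
Hub → #101 → #103 → #104 → #102 → #105 → Hub: 16+5+9+13+6+3 = 52
Hub → #101 → #103 → #104 → #105 → #102 → Hub: 16+5+9+7+6+9 = 52
Hub → #101 → #103 → #105 → #102 → #104 → Hub: 16+5+16+6+13+10 = 66
Hub → #101 → #103 → #105 → #104 → #102 → Hub: 16+5+16+7+13+9 = 66
Hub → #101 → #104 → #102 → #103 → #105 → Hub: 16+14+13+22+16+3 = 84
Hub → #101 → #104 → #102 → #105 → #103 → Hub: 16+14+13+6+16+19 = 84
… (46 more)
The minimum is 52.
One optimal route: Hub → #101 → #103 → #104 → #102 → #105 → Hub (or its reverse).

Minimum total distance: 52 km.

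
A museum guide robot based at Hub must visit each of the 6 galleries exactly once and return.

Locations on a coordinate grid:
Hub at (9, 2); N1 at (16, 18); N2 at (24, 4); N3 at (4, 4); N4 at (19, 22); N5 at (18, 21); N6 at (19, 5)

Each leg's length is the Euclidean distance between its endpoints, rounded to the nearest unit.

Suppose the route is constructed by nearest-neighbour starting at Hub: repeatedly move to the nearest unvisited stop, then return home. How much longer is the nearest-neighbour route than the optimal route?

Hub: N3=5, N6=10, N2=15, N1=17, N5=21, N4=22 ⇒ N3
N3: N6=15, N1=18, N2=20, N5=22, N4=23 ⇒ N6
N6: N2=5, N1=13, N5=16, N4=17 ⇒ N2
N2: N1=16, N5=18, N4=19 ⇒ N1
N1: N5=4, N4=5 ⇒ N5
N5: N4=1 ⇒ N4
NN route Hub → N3 → N6 → N2 → N1 → N5 → N4 → Hub costs 68.
Optimal: Hub → N3 → N1 → N4 → N5 → N2 → N6 → Hub costs 62 (by enumerating all 360 distinct tours).
Excess = 68 − 62 = 6.

6 longer than the optimal tour.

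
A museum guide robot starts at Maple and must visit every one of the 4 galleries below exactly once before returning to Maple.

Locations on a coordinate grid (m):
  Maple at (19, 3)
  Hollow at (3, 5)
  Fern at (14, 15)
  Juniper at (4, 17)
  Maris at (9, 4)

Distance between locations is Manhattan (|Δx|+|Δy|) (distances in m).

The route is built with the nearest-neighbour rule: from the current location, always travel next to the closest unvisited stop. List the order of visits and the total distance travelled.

60 m along Maple → Maris → Hollow → Juniper → Fern → Maple.

Maple → [Maris:11 / Fern:17 / Hollow:18 / Juniper:29] → Maris (11)
Maris → [Hollow:7 / Fern:16 / Juniper:18] → Hollow (7)
Hollow → [Juniper:13 / Fern:21] → Juniper (13)
Juniper → [Fern:12] → Fern (12)
Return Fern→Maple: 17.
Total = 11 + 7 + 13 + 12 + 17 = 60.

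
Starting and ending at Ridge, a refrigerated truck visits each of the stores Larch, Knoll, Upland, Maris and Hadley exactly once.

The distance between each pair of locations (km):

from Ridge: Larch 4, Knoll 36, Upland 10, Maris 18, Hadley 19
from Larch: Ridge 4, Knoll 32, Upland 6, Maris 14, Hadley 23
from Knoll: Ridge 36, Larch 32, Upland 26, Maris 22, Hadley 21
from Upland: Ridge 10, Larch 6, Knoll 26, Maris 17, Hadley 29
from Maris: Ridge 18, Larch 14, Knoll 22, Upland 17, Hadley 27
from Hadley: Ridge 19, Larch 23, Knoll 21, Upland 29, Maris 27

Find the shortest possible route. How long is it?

89 km — the shortest possible round trip.

There are 60 distinct closed tours to check (reversals are equivalent).
Ridge-Larch-Knoll-Upland-Maris-Hadley-Ridge: 4+32+26+17+27+19 = 125
Ridge-Larch-Knoll-Upland-Hadley-Maris-Ridge: 4+32+26+29+27+18 = 136
Ridge-Larch-Knoll-Maris-Upland-Hadley-Ridge: 4+32+22+17+29+19 = 123
Ridge-Larch-Knoll-Maris-Hadley-Upland-Ridge: 4+32+22+27+29+10 = 124
Ridge-Larch-Knoll-Hadley-Upland-Maris-Ridge: 4+32+21+29+17+18 = 121
Ridge-Larch-Knoll-Hadley-Maris-Upland-Ridge: 4+32+21+27+17+10 = 111
Ridge-Larch-Upland-Knoll-Maris-Hadley-Ridge: 4+6+26+22+27+19 = 104
Ridge-Larch-Upland-Knoll-Hadley-Maris-Ridge: 4+6+26+21+27+18 = 102
Ridge-Larch-Upland-Maris-Knoll-Hadley-Ridge: 4+6+17+22+21+19 = 89
Ridge-Larch-Upland-Maris-Hadley-Knoll-Ridge: 4+6+17+27+21+36 = 111
Ridge-Larch-Upland-Hadley-Knoll-Maris-Ridge: 4+6+29+21+22+18 = 100
Ridge-Larch-Upland-Hadley-Maris-Knoll-Ridge: 4+6+29+27+22+36 = 124
Ridge-Larch-Maris-Knoll-Upland-Hadley-Ridge: 4+14+22+26+29+19 = 114
Ridge-Larch-Maris-Knoll-Hadley-Upland-Ridge: 4+14+22+21+29+10 = 100
… (46 more)
The minimum is 89.
One optimal route: Ridge → Larch → Upland → Maris → Knoll → Hadley → Ridge (or its reverse).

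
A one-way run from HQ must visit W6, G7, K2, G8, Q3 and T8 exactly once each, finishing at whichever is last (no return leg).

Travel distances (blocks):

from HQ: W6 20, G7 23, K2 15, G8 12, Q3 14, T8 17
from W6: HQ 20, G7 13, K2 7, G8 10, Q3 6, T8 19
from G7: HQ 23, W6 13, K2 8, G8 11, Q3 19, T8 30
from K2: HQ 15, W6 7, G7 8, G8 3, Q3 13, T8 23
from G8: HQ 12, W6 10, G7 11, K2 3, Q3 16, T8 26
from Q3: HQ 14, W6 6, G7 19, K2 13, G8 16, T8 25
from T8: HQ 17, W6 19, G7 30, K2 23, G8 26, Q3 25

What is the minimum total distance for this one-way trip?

67 blocks — the minimum one-way total.

There are 6! = 720 possible orderings.
HQ → W6 → G7 → K2 → G8 → Q3 → T8: 20+13+8+3+16+25 = 85
HQ → W6 → G7 → K2 → G8 → T8 → Q3: 20+13+8+3+26+25 = 95
HQ → W6 → G7 → K2 → Q3 → G8 → T8: 20+13+8+13+16+26 = 96
HQ → W6 → G7 → K2 → Q3 → T8 → G8: 20+13+8+13+25+26 = 105
HQ → W6 → G7 → K2 → T8 → G8 → Q3: 20+13+8+23+26+16 = 106
HQ → W6 → G7 → K2 → T8 → Q3 → G8: 20+13+8+23+25+16 = 105
HQ → W6 → G7 → G8 → K2 → Q3 → T8: 20+13+11+3+13+25 = 85
HQ → W6 → G7 → G8 → K2 → T8 → Q3: 20+13+11+3+23+25 = 95
… (712 more)
HQ → G8 → K2 → G7 → W6 → Q3 → T8: 12+3+8+13+6+25 = 67  ← best
The minimum is 67.
One shortest path: HQ → G8 → K2 → G7 → W6 → Q3 → T8.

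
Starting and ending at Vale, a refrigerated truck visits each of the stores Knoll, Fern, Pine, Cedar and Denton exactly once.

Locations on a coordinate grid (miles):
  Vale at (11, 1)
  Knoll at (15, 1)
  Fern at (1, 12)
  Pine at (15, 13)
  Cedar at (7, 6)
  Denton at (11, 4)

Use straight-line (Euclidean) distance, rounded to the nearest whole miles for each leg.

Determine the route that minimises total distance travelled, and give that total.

Shortest round trip = 45 miles.

There are 60 distinct closed tours to check (reversals are equivalent).
Vale→Knoll→Fern→Pine→Cedar→Denton→Vale: 4+18+14+11+4+3 = 54
Vale→Knoll→Fern→Pine→Denton→Cedar→Vale: 4+18+14+10+4+6 = 56
Vale→Knoll→Fern→Cedar→Pine→Denton→Vale: 4+18+8+11+10+3 = 54
Vale→Knoll→Fern→Cedar→Denton→Pine→Vale: 4+18+8+4+10+13 = 57
Vale→Knoll→Fern→Denton→Pine→Cedar→Vale: 4+18+13+10+11+6 = 62
Vale→Knoll→Fern→Denton→Cedar→Pine→Vale: 4+18+13+4+11+13 = 63
Vale→Knoll→Pine→Fern→Cedar→Denton→Vale: 4+12+14+8+4+3 = 45
Vale→Knoll→Pine→Fern→Denton→Cedar→Vale: 4+12+14+13+4+6 = 53
Vale→Knoll→Pine→Cedar→Fern→Denton→Vale: 4+12+11+8+13+3 = 51
Vale→Knoll→Pine→Cedar→Denton→Fern→Vale: 4+12+11+4+13+15 = 59
Vale→Knoll→Pine→Denton→Fern→Cedar→Vale: 4+12+10+13+8+6 = 53
Vale→Knoll→Pine→Denton→Cedar→Fern→Vale: 4+12+10+4+8+15 = 53
Vale→Knoll→Cedar→Fern→Pine→Denton→Vale: 4+9+8+14+10+3 = 48
Vale→Knoll→Cedar→Fern→Denton→Pine→Vale: 4+9+8+13+10+13 = 57
… (46 more)
The minimum is 45.
One optimal route: Vale → Knoll → Pine → Fern → Cedar → Denton → Vale (or its reverse).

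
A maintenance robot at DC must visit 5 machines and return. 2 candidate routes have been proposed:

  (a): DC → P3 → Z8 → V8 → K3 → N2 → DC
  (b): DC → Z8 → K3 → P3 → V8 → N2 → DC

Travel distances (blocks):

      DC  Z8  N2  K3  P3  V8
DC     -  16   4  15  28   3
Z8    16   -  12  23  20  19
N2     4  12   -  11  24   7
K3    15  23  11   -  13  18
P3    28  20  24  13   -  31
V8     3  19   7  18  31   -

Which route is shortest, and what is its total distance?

(a): 28 + 20 + 19 + 18 + 11 + 4 = 100
(b): 16 + 23 + 13 + 31 + 7 + 4 = 94

94 blocks — (b) is the shortest.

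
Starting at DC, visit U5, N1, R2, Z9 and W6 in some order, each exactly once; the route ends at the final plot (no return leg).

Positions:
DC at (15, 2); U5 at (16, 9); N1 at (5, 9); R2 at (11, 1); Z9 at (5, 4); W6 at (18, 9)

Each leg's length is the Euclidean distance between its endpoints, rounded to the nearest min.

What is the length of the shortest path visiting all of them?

There are 5! = 120 possible orderings.
DC→U5→N1→R2→Z9→W6: 7+11+10+7+14 = 49
DC→U5→N1→R2→W6→Z9: 7+11+10+11+14 = 53
DC→U5→N1→Z9→R2→W6: 7+11+5+7+11 = 41
DC→U5→N1→Z9→W6→R2: 7+11+5+14+11 = 48
DC→U5→N1→W6→R2→Z9: 7+11+13+11+7 = 49
DC→U5→N1→W6→Z9→R2: 7+11+13+14+7 = 52
DC→U5→R2→N1→Z9→W6: 7+9+10+5+14 = 45
DC→U5→R2→N1→W6→Z9: 7+9+10+13+14 = 53
DC→U5→R2→Z9→N1→W6: 7+9+7+5+13 = 41
DC→U5→R2→Z9→W6→N1: 7+9+7+14+13 = 50
DC→U5→R2→W6→N1→Z9: 7+9+11+13+5 = 45
DC→U5→R2→W6→Z9→N1: 7+9+11+14+5 = 46
DC→U5→Z9→N1→R2→W6: 7+12+5+10+11 = 45
DC→U5→Z9→N1→W6→R2: 7+12+5+13+11 = 48
… (106 more)
DC→R2→Z9→N1→U5→W6: 4+7+5+11+2 = 29  ← best
The minimum is 29.
One shortest path: DC → R2 → Z9 → N1 → U5 → W6.

Shortest open route: 29 min.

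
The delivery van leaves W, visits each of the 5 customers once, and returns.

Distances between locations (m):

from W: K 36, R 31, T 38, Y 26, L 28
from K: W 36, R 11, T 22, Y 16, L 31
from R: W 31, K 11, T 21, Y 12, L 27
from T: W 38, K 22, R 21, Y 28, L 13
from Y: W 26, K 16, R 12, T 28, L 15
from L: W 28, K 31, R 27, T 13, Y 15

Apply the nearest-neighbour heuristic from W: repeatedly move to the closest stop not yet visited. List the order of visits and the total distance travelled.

W → [Y:26 / L:28 / R:31 / K:36 / T:38] → Y (26)
Y → [R:12 / L:15 / K:16 / T:28] → R (12)
R → [K:11 / T:21 / L:27] → K (11)
K → [T:22 / L:31] → T (22)
T → [L:13] → L (13)
Return L→W: 28.
Total = 26 + 12 + 11 + 22 + 13 + 28 = 112.

112 m along W → Y → R → K → T → L → W.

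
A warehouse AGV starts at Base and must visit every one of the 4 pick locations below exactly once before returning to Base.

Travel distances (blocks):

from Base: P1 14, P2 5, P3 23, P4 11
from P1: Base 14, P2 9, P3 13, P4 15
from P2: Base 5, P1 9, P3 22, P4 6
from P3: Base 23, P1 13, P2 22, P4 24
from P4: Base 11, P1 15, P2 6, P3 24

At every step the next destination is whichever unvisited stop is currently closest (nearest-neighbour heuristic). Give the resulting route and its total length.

Total distance 62 blocks via the nearest-neighbour route Base → P2 → P4 → P1 → P3 → Base.

At Base the remaining stops are P2 5, P4 11, P1 14, P3 23; go to P2.
At P2 the remaining stops are P4 6, P1 9, P3 22; go to P4.
At P4 the remaining stops are P1 15, P3 24; go to P1.
At P1 the remaining stops are P3 13; go to P3.
Return P3→Base: 23.
Total = 5 + 6 + 15 + 13 + 23 = 62.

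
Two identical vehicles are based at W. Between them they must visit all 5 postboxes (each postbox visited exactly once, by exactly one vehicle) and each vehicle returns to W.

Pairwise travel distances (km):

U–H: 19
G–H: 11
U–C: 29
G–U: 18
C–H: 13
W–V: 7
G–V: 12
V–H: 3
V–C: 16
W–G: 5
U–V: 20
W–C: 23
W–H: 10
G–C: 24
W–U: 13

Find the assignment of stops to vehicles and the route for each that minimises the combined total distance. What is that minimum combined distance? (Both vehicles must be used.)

Try each way of splitting the stops between the two vehicles (each non-empty) and, for each split, find the best tour for each vehicle:
  {G} + {U, V, C, H}: 10 + 65 = 75
  {U} + {G, V, C, H}: 26 + 52 = 78
  {G, U} + {V, C, H}: 36 + 46 = 82
  {V} + {G, U, C, H}: 14 + 71 = 85
  {G, V} + {U, C, H}: 24 + 65 = 89
  {U, V} + {G, C, H}: 40 + 52 = 92
  … (15 splits in total)
Best: vehicle 1 W → G → W = 10; vehicle 2 W → U → C → H → V → W = 65; combined 75.

Minimum combined distance: 75 km.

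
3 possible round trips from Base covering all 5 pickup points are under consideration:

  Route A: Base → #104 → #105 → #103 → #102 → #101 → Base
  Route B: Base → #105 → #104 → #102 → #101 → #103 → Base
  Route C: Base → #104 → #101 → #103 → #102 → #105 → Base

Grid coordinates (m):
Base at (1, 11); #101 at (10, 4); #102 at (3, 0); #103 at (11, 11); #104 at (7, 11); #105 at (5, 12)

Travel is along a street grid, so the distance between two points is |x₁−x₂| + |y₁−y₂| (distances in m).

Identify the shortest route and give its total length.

Route A: 6 + 3 + 7 + 19 + 11 + 16 = 62
Route B: 5 + 3 + 15 + 11 + 8 + 10 = 52
Route C: 6 + 10 + 8 + 19 + 14 + 5 = 62

52 m — Route B is the shortest.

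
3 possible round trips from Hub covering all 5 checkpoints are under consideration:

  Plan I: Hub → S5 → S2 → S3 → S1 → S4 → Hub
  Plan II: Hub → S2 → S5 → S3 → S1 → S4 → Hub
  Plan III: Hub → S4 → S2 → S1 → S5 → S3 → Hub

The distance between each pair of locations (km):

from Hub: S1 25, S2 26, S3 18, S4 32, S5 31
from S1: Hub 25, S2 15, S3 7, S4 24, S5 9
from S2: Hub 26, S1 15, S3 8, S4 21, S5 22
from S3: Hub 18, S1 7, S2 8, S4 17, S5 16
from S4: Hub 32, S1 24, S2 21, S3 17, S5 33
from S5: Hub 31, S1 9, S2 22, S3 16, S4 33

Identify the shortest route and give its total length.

111 km — Plan III is the shortest.

Plan I: 31 + 22 + 8 + 7 + 24 + 32 = 124
Plan II: 26 + 22 + 16 + 7 + 24 + 32 = 127
Plan III: 32 + 21 + 15 + 9 + 16 + 18 = 111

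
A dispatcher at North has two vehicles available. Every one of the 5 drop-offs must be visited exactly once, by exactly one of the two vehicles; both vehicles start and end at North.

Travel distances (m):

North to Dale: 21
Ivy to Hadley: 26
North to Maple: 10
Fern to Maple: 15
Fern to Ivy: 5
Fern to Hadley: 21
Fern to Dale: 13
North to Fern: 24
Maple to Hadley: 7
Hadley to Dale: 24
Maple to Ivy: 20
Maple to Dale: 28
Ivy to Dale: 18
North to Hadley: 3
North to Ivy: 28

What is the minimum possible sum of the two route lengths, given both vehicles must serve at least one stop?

Try each way of splitting the stops between the two vehicles (each non-empty) and, for each split, find the best tour for each vehicle:
  {Fern} + {Maple, Ivy, Hadley, Dale}: 48 + 69 = 117
  {Maple} + {Fern, Ivy, Hadley, Dale}: 20 + 68 = 88
  {Fern, Maple} + {Ivy, Hadley, Dale}: 49 + 68 = 117
  {Ivy} + {Fern, Maple, Hadley, Dale}: 56 + 59 = 115
  {Fern, Ivy} + {Maple, Hadley, Dale}: 57 + 59 = 116
  {Maple, Ivy} + {Fern, Hadley, Dale}: 58 + 58 = 116
  … (15 splits in total)
  {Hadley} + {Fern, Maple, Ivy, Dale}: 6 + 69 = 75  ← best
Best: vehicle 1 North → Hadley → North = 6; vehicle 2 North → Maple → Fern → Ivy → Dale → North = 69; combined 75.

Minimum combined distance: 75 m.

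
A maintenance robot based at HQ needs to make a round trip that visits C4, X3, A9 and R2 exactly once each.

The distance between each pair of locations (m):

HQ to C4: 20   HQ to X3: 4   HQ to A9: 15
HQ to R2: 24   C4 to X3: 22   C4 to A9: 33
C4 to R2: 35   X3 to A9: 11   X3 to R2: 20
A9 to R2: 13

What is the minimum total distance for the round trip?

With 4 stops there are 4!/2 = 12 distinct round trips (a route and its reverse cost the same).
HQ→C4→X3→A9→R2→HQ: 20+22+11+13+24 = 90
HQ→C4→X3→R2→A9→HQ: 20+22+20+13+15 = 90
HQ→C4→A9→X3→R2→HQ: 20+33+11+20+24 = 108
HQ→C4→A9→R2→X3→HQ: 20+33+13+20+4 = 90
HQ→C4→R2→X3→A9→HQ: 20+35+20+11+15 = 101
HQ→C4→R2→A9→X3→HQ: 20+35+13+11+4 = 83
HQ→X3→C4→A9→R2→HQ: 4+22+33+13+24 = 96
HQ→X3→C4→R2→A9→HQ: 4+22+35+13+15 = 89
HQ→X3→A9→C4→R2→HQ: 4+11+33+35+24 = 107
HQ→X3→R2→C4→A9→HQ: 4+20+35+33+15 = 107
HQ→A9→C4→X3→R2→HQ: 15+33+22+20+24 = 114
HQ→A9→X3→C4→R2→HQ: 15+11+22+35+24 = 107
The minimum is 83.
One optimal route: HQ → C4 → R2 → A9 → X3 → HQ (or its reverse).

Shortest round trip = 83 m.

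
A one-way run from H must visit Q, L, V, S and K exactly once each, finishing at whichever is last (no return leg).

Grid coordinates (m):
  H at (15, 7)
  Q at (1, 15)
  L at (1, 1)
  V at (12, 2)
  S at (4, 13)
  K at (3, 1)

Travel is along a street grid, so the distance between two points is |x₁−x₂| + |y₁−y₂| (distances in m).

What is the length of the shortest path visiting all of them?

There are 5! = 120 possible orderings.
H - Q - L - V - S - K: 22+14+12+19+13 = 80
H - Q - L - V - K - S: 22+14+12+10+13 = 71
H - Q - L - S - V - K: 22+14+15+19+10 = 80
H - Q - L - S - K - V: 22+14+15+13+10 = 74
H - Q - L - K - V - S: 22+14+2+10+19 = 67
H - Q - L - K - S - V: 22+14+2+13+19 = 70
H - Q - V - L - S - K: 22+24+12+15+13 = 86
H - Q - V - L - K - S: 22+24+12+2+13 = 73
H - Q - V - S - L - K: 22+24+19+15+2 = 82
H - Q - V - S - K - L: 22+24+19+13+2 = 80
H - Q - V - K - L - S: 22+24+10+2+15 = 73
H - Q - V - K - S - L: 22+24+10+13+15 = 84
H - Q - S - L - V - K: 22+5+15+12+10 = 64
H - Q - S - L - K - V: 22+5+15+2+10 = 54
… (106 more)
H - V - K - L - Q - S: 8+10+2+14+5 = 39  ← best
The minimum is 39.
One shortest path: H → V → K → L → Q → S.

39 m — the minimum one-way total.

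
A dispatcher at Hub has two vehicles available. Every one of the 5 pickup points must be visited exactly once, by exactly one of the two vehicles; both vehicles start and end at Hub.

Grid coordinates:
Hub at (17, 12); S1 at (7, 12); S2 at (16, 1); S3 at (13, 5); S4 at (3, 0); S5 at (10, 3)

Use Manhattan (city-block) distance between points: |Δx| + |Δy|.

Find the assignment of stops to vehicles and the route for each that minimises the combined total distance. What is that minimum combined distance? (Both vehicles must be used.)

Try each way of splitting the stops between the two vehicles (each non-empty) and, for each split, find the best tour for each vehicle:
  {S1} + {S2, S3, S4, S5}: 20 + 52 = 72
  {S2} + {S1, S3, S4, S5}: 24 + 52 = 76
  {S1, S2} + {S3, S4, S5}: 42 + 52 = 94
  {S3} + {S1, S2, S4, S5}: 22 + 56 = 78
  {S1, S3} + {S2, S4, S5}: 34 + 52 = 86
  {S2, S3} + {S1, S4, S5}: 30 + 52 = 82
  … (15 splits in total)
Best: vehicle 1 Hub → S1 → Hub = 20; vehicle 2 Hub → S2 → S4 → S5 → S3 → Hub = 52; combined 72.

Minimum combined distance: 72.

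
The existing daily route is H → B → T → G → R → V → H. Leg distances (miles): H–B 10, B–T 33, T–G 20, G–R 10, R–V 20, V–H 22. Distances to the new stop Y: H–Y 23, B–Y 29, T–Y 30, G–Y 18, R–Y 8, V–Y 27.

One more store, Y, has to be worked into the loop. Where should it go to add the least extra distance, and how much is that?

Insertion cost between consecutive stops i–j is d(i,Y) + d(Y,j) − d(i,j):
  between H and B: 23 + 29 − 10 = 42
  between B and T: 29 + 30 − 33 = 26
  between T and G: 30 + 18 − 20 = 28
  between G and R: 18 + 8 − 10 = 16
  between R and V: 8 + 27 − 20 = 15
  between V and H: 27 + 23 − 22 = 28
Cheapest insertion is between R and V, adding 15.
New total = 115 + 15 = 130.

Minimum extra distance: 15 miles, inserting Y between R and V.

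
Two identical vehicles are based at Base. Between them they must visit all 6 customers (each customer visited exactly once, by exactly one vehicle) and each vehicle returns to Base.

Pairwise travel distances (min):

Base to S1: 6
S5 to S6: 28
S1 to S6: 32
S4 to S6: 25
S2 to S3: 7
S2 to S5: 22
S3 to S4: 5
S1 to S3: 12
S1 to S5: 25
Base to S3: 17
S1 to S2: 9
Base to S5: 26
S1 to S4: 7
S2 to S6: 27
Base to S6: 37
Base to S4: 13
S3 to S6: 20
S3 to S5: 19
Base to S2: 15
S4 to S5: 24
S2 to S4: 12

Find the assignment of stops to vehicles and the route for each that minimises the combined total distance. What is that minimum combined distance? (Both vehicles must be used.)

Minimum combined distance: 115 min.

Check every non-empty split of the stops between the two vehicles; for each half take its own optimal tour:
  {S1} + {S2, S3, S4, S5, S6}: 12 + 103 = 115
  {S2} + {S1, S3, S4, S5, S6}: 30 + 92 = 122
  {S1, S2} + {S3, S4, S5, S6}: 30 + 92 = 122
  {S3} + {S1, S2, S4, S5, S6}: 34 + 103 = 137
  {S1, S3} + {S2, S4, S5, S6}: 35 + 103 = 138
  {S2, S3} + {S1, S4, S5, S6}: 39 + 92 = 131
  … (31 splits in total)
Best: vehicle 1 Base → S1 → Base = 12; vehicle 2 Base → S2 → S5 → S6 → S3 → S4 → Base = 103; combined 115.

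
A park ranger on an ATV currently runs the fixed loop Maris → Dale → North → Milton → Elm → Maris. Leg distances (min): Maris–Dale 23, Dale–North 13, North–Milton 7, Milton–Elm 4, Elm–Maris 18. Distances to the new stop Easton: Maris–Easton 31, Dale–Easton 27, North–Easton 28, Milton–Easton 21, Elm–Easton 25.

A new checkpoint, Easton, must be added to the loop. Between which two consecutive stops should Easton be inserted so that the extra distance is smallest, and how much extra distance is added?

+35 min — insert Easton between Maris and Dale.

Insertion cost between consecutive stops i–j is d(i,Easton) + d(Easton,j) − d(i,j):
  between Maris and Dale: 31 + 27 − 23 = 35
  between Dale and North: 27 + 28 − 13 = 42
  between North and Milton: 28 + 21 − 7 = 42
  between Milton and Elm: 21 + 25 − 4 = 42
  between Elm and Maris: 25 + 31 − 18 = 38
Cheapest insertion is between Maris and Dale, adding 35.
New total = 65 + 35 = 100.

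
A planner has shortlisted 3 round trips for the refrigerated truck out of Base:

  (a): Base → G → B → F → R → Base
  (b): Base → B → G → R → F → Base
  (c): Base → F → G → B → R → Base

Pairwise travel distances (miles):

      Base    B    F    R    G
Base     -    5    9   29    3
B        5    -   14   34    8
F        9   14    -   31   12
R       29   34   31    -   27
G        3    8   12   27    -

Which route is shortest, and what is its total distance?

(a): 3 + 8 + 14 + 31 + 29 = 85
(b): 5 + 8 + 27 + 31 + 9 = 80
(c): 9 + 12 + 8 + 34 + 29 = 92

Shortest is (b), total 80 miles.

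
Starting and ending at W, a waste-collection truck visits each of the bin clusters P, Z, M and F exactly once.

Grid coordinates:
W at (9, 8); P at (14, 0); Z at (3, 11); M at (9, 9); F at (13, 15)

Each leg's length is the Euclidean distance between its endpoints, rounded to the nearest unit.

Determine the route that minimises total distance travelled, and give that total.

W → P → Z → M → F → W: 9+16+6+7+8 = 46
W → P → Z → F → M → W: 9+16+11+7+1 = 44
W → P → M → Z → F → W: 9+10+6+11+8 = 44
W → P → M → F → Z → W: 9+10+7+11+7 = 44
W → P → F → Z → M → W: 9+15+11+6+1 = 42
W → P → F → M → Z → W: 9+15+7+6+7 = 44
W → Z → P → M → F → W: 7+16+10+7+8 = 48
W → Z → P → F → M → W: 7+16+15+7+1 = 46
W → Z → M → P → F → W: 7+6+10+15+8 = 46
W → Z → F → P → M → W: 7+11+15+10+1 = 44
W → M → P → Z → F → W: 1+10+16+11+8 = 46
W → M → Z → P → F → W: 1+6+16+15+8 = 46
The minimum is 42.
One optimal route: W → P → F → Z → M → W (or its reverse).

Shortest round trip = 42.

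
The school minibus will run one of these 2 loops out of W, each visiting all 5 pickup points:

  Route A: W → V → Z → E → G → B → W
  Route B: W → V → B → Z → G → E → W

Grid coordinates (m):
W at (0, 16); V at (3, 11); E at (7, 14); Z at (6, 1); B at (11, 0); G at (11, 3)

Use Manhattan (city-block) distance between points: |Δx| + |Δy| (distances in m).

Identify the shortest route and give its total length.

Route A: 8 + 13 + 14 + 15 + 3 + 27 = 80
Route B: 8 + 19 + 6 + 7 + 15 + 9 = 64

Shortest is Route B, total 64 m.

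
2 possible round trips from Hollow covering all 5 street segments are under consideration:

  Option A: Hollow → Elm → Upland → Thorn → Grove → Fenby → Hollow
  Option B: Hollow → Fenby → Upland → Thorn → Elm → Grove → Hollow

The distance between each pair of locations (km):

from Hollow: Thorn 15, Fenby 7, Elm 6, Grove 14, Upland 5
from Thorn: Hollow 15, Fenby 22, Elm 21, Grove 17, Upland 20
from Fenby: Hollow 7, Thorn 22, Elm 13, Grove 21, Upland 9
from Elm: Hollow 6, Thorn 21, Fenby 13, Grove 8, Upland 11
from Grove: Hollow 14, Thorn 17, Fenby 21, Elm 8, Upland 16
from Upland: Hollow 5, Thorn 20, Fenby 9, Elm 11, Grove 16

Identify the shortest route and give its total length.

Option A: 6 + 11 + 20 + 17 + 21 + 7 = 82
Option B: 7 + 9 + 20 + 21 + 8 + 14 = 79

79 km — Option B is the shortest.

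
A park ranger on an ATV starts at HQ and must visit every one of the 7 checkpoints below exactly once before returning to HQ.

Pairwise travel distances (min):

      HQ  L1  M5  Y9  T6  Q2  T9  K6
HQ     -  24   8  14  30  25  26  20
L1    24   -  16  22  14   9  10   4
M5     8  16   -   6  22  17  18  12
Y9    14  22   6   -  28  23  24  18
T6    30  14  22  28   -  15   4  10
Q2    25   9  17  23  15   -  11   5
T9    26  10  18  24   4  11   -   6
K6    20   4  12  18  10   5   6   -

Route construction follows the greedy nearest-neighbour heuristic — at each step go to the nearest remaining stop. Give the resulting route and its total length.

From HQ: distances to unvisited — M5=8, Y9=14, K6=20, L1=24, Q2=25, T9=26, T6=30. Nearest is M5 (8).
From M5: distances to unvisited — Y9=6, K6=12, L1=16, Q2=17, T9=18, T6=22. Nearest is Y9 (6).
From Y9: distances to unvisited — K6=18, L1=22, Q2=23, T9=24, T6=28. Nearest is K6 (18).
From K6: distances to unvisited — L1=4, Q2=5, T9=6, T6=10. Nearest is L1 (4).
From L1: distances to unvisited — Q2=9, T9=10, T6=14. Nearest is Q2 (9).
From Q2: distances to unvisited — T9=11, T6=15. Nearest is T9 (11).
From T9: distances to unvisited — T6=4. Nearest is T6 (4).
Return T6→HQ: 30.
Total = 8 + 6 + 18 + 4 + 9 + 11 + 4 + 30 = 90.

Total distance 90 min via the nearest-neighbour route HQ → M5 → Y9 → K6 → L1 → Q2 → T9 → T6 → HQ.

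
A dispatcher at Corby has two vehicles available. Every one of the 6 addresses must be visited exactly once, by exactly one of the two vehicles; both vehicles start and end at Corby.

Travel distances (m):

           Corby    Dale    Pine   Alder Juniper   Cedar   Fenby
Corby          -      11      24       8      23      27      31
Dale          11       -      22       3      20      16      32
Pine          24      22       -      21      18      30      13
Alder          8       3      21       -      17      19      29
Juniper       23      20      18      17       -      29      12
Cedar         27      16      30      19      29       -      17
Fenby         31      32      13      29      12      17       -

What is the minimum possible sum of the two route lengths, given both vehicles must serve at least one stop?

There are 2^5 − 1 = 31 ways to divide the 6 stops into two non-empty groups. For each, the best each vehicle can do is its own shortest tour through its group:
  {Dale} + {Pine, Alder, Juniper, Cedar, Fenby}: 22 + 98 = 120
  {Pine} + {Dale, Alder, Juniper, Cedar, Fenby}: 48 + 79 = 127
  {Dale, Pine} + {Alder, Juniper, Cedar, Fenby}: 57 + 79 = 136
  {Alder} + {Dale, Pine, Juniper, Cedar, Fenby}: 16 + 98 = 114
  {Dale, Alder} + {Pine, Juniper, Cedar, Fenby}: 22 + 98 = 120
  {Pine, Alder} + {Dale, Juniper, Cedar, Fenby}: 53 + 79 = 132
  … (31 splits in total)
Best: vehicle 1 Corby → Alder → Corby = 16; vehicle 2 Corby → Dale → Cedar → Fenby → Pine → Juniper → Corby = 98; combined 114.

114 m — the smallest possible combined total.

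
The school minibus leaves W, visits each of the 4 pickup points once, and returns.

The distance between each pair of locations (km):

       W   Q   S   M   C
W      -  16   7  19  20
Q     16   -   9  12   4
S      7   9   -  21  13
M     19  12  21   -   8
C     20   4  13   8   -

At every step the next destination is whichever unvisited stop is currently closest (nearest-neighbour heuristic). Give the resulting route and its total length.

From W: distances to unvisited — S=7, Q=16, M=19, C=20. Nearest is S (7).
From S: distances to unvisited — Q=9, C=13, M=21. Nearest is Q (9).
From Q: distances to unvisited — C=4, M=12. Nearest is C (4).
From C: distances to unvisited — M=8. Nearest is M (8).
Return M→W: 19.
Total = 7 + 9 + 4 + 8 + 19 = 47.

47 km along W → S → Q → C → M → W.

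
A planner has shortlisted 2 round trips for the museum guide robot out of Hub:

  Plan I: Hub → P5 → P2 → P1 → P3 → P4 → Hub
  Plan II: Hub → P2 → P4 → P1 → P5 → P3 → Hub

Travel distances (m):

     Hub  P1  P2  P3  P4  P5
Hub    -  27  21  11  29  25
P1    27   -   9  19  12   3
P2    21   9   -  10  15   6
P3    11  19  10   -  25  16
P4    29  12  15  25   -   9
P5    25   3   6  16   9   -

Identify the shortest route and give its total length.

Shortest is Plan II, total 78 m.

Plan I: 25 + 6 + 9 + 19 + 25 + 29 = 113
Plan II: 21 + 15 + 12 + 3 + 16 + 11 = 78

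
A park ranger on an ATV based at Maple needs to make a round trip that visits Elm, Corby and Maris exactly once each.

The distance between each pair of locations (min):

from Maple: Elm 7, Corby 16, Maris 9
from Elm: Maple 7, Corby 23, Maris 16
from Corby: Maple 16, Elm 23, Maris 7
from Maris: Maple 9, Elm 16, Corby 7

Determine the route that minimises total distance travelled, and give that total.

Shortest round trip = 46 min.

Maple-Elm-Corby-Maris-Maple: 7+23+7+9 = 46
Maple-Elm-Maris-Corby-Maple: 7+16+7+16 = 46
Maple-Corby-Elm-Maris-Maple: 16+23+16+9 = 64
The minimum is 46.
One optimal route: Maple → Elm → Corby → Maris → Maple (or its reverse).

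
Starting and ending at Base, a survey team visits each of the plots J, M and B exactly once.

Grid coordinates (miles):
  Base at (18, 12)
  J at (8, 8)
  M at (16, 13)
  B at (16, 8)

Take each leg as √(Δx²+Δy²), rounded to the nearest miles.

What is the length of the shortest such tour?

Base→J→M→B→Base: 11+9+5+4 = 29
Base→J→B→M→Base: 11+8+5+2 = 26
Base→M→J→B→Base: 2+9+8+4 = 23
The minimum is 23.
One optimal route: Base → M → J → B → Base (or its reverse).

Shortest round trip = 23 miles.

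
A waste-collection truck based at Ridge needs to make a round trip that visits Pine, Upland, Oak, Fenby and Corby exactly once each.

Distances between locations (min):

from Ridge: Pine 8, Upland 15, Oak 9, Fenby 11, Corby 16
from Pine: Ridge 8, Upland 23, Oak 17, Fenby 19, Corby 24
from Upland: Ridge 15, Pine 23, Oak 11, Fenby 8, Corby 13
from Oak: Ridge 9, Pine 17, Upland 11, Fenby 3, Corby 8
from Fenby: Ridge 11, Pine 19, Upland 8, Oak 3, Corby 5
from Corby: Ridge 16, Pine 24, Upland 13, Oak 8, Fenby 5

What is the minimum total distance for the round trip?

With 5 stops there are 5!/2 = 60 distinct round trips (a route and its reverse cost the same).
Ridge→Pine→Upland→Oak→Fenby→Corby→Ridge: 8+23+11+3+5+16 = 66
Ridge→Pine→Upland→Oak→Corby→Fenby→Ridge: 8+23+11+8+5+11 = 66
Ridge→Pine→Upland→Fenby→Oak→Corby→Ridge: 8+23+8+3+8+16 = 66
Ridge→Pine→Upland→Fenby→Corby→Oak→Ridge: 8+23+8+5+8+9 = 61
Ridge→Pine→Upland→Corby→Oak→Fenby→Ridge: 8+23+13+8+3+11 = 66
Ridge→Pine→Upland→Corby→Fenby→Oak→Ridge: 8+23+13+5+3+9 = 61
Ridge→Pine→Oak→Upland→Fenby→Corby→Ridge: 8+17+11+8+5+16 = 65
Ridge→Pine→Oak→Upland→Corby→Fenby→Ridge: 8+17+11+13+5+11 = 65
Ridge→Pine→Oak→Fenby→Upland→Corby→Ridge: 8+17+3+8+13+16 = 65
Ridge→Pine→Oak→Fenby→Corby→Upland→Ridge: 8+17+3+5+13+15 = 61
Ridge→Pine→Oak→Corby→Upland→Fenby→Ridge: 8+17+8+13+8+11 = 65
Ridge→Pine→Oak→Corby→Fenby→Upland→Ridge: 8+17+8+5+8+15 = 61
Ridge→Pine→Fenby→Upland→Oak→Corby→Ridge: 8+19+8+11+8+16 = 70
Ridge→Pine→Fenby→Upland→Corby→Oak→Ridge: 8+19+8+13+8+9 = 65
… (46 more)
The minimum is 61.
One optimal route: Ridge → Pine → Upland → Fenby → Corby → Oak → Ridge (or its reverse).

Minimum total distance: 61 min.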